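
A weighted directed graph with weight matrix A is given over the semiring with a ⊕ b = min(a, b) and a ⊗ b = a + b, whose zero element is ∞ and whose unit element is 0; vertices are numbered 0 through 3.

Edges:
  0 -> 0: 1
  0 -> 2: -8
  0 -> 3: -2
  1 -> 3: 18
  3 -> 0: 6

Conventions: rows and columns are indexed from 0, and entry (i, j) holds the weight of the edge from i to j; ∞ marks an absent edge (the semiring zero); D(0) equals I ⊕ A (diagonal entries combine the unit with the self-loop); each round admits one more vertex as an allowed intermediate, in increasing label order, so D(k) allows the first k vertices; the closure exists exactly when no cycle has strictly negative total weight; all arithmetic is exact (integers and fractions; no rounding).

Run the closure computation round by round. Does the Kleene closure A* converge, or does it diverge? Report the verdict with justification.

D(0):
  [0, ∞, -8, -2]
  [∞, 0, ∞, 18]
  [∞, ∞, 0, ∞]
  [6, ∞, ∞, 0]
D(1):
  [0, ∞, -8, -2]
  [∞, 0, ∞, 18]
  [∞, ∞, 0, ∞]
  [6, ∞, -2, 0]
D(2):
  [0, ∞, -8, -2]
  [∞, 0, ∞, 18]
  [∞, ∞, 0, ∞]
  [6, ∞, -2, 0]
D(3):
  [0, ∞, -8, -2]
  [∞, 0, ∞, 18]
  [∞, ∞, 0, ∞]
  [6, ∞, -2, 0]
D(4):
  [0, ∞, -8, -2]
  [24, 0, 16, 18]
  [∞, ∞, 0, ∞]
  [6, ∞, -2, 0]
Key observation: every diagonal entry stays at the unit through all rounds, so no improving cycle exists.
Answer: CONVERGES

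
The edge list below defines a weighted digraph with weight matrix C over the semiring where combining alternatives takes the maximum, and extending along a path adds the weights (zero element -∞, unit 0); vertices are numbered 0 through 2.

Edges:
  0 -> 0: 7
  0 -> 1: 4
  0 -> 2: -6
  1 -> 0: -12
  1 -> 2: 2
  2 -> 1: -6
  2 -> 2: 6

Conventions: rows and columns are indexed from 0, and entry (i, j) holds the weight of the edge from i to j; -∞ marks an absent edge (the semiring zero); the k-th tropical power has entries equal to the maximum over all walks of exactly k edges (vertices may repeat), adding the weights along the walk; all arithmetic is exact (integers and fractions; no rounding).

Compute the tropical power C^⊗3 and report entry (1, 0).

C^⊗2:
  [14, 11, 6]
  [-5, -4, 8]
  [-18, 0, 12]
C^⊗3:
  [21, 18, 13]
  [2, 2, 14]
  [-11, 6, 18]
Key observation: the optimum is the walk 1->0->0->0, with weight (-12) + 7 + 7 = 2.
Optimal value attained by: walk 1->0->0->0.
Answer: (C^⊗3)[1][0] = 2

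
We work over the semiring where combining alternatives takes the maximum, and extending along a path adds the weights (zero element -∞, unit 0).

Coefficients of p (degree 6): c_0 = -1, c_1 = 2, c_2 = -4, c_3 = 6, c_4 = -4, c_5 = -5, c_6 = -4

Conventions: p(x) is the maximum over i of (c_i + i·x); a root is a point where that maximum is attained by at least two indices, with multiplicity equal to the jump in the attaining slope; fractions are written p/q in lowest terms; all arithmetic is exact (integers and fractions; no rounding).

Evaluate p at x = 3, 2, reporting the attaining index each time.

p(3) = max(-1+0·3=-1, 2+1·3=5, -4+2·3=2, 6+3·3=15, -4+4·3=8, -5+5·3=10, -4+6·3=14) = 15 (attained by i=3)
p(2) = max(-1+0·2=-1, 2+1·2=4, -4+2·2=0, 6+3·2=12, -4+4·2=4, -5+5·2=5, -4+6·2=8) = 12 (attained by i=3)
Answer: p(3) = 15; p(2) = 12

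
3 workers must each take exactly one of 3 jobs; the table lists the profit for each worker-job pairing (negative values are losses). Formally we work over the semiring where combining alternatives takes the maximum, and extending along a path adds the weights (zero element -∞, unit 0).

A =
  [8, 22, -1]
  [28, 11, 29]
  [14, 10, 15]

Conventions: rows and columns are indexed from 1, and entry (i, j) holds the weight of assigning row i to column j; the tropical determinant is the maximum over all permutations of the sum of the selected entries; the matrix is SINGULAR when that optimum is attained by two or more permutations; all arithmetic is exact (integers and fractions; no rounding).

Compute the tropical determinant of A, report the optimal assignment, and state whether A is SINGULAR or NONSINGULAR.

σ = (1, 2, 3): 8 + 11 + 15 = 34
σ = (1, 3, 2): 8 + 29 + 10 = 47
σ = (2, 1, 3): 22 + 28 + 15 = 65
σ = (2, 3, 1): 22 + 29 + 14 = 65
σ = (3, 1, 2): (-1) + 28 + 10 = 37
σ = (3, 2, 1): (-1) + 11 + 14 = 24
Optimal value attained by: σ = (2, 1, 3).
Answer: det⊕(A) = 65; verdict: SINGULAR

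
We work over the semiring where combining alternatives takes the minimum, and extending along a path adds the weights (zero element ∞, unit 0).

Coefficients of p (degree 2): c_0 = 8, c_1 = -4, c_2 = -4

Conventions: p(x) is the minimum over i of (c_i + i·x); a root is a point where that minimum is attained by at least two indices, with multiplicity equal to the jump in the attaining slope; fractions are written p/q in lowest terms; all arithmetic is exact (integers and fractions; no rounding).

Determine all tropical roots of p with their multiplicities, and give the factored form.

hull edge (i=0, c=8) to (i=1, c=-4): slope -12, span 1
hull edge (i=1, c=-4) to (i=2, c=-4): slope 0, span 1
Factored form: p(x) = -4 ⊗ (x ⊕ 0) ⊗ (x ⊕ 12)
Answer: roots = 0 (mult 1), 12 (mult 1)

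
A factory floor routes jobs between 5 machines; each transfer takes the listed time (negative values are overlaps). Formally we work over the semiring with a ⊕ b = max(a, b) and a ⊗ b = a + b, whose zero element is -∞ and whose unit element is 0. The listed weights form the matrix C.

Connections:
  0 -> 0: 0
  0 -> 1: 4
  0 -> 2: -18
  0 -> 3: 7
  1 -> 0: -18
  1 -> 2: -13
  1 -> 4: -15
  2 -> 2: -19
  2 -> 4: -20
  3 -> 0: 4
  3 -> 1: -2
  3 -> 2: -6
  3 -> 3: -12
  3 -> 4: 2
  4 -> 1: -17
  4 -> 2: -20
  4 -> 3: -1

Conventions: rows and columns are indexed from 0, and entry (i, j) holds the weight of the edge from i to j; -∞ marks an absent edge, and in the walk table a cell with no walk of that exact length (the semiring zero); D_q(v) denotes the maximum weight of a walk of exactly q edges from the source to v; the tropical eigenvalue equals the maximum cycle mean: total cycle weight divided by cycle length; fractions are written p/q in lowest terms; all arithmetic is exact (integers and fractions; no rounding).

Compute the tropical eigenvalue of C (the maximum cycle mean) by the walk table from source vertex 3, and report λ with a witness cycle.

q=0: [-∞, -∞, -∞, 0, -∞]
q=1: [4, -2, -6, -12, 2]
q=2: [4, 8, -14, 11, -10]
q=3: [15, 9, 5, 11, 13]
q=4: [15, 19, 5, 22, 13]
q=5: [26, 20, 16, 22, 24]
Optimal cycle mean attained by: cycle 0->3->0, total 7 + 4, length 2.
Answer: λ = 11/2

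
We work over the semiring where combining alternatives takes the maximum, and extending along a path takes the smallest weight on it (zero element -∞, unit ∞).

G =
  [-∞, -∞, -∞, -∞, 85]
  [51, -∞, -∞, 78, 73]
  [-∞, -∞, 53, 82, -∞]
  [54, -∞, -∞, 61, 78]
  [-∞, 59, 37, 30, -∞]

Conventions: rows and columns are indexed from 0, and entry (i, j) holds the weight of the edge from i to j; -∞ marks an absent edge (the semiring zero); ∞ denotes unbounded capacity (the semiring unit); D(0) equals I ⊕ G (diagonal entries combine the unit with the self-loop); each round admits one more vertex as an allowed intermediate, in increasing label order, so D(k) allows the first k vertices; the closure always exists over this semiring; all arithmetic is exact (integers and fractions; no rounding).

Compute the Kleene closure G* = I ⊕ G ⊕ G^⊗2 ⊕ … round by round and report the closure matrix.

D(0):
  [∞, -∞, -∞, -∞, 85]
  [51, ∞, -∞, 78, 73]
  [-∞, -∞, ∞, 82, -∞]
  [54, -∞, -∞, ∞, 78]
  [-∞, 59, 37, 30, ∞]
D(1):
  [∞, -∞, -∞, -∞, 85]
  [51, ∞, -∞, 78, 73]
  [-∞, -∞, ∞, 82, -∞]
  [54, -∞, -∞, ∞, 78]
  [-∞, 59, 37, 30, ∞]
D(2):
  [∞, -∞, -∞, -∞, 85]
  [51, ∞, -∞, 78, 73]
  [-∞, -∞, ∞, 82, -∞]
  [54, -∞, -∞, ∞, 78]
  [51, 59, 37, 59, ∞]
D(3):
  [∞, -∞, -∞, -∞, 85]
  [51, ∞, -∞, 78, 73]
  [-∞, -∞, ∞, 82, -∞]
  [54, -∞, -∞, ∞, 78]
  [51, 59, 37, 59, ∞]
D(4):
  [∞, -∞, -∞, -∞, 85]
  [54, ∞, -∞, 78, 78]
  [54, -∞, ∞, 82, 78]
  [54, -∞, -∞, ∞, 78]
  [54, 59, 37, 59, ∞]
D(5):
  [∞, 59, 37, 59, 85]
  [54, ∞, 37, 78, 78]
  [54, 59, ∞, 82, 78]
  [54, 59, 37, ∞, 78]
  [54, 59, 37, 59, ∞]
Answer: G* = [[∞, 59, 37, 59, 85], [54, ∞, 37, 78, 78], [54, 59, ∞, 82, 78], [54, 59, 37, ∞, 78], [54, 59, 37, 59, ∞]]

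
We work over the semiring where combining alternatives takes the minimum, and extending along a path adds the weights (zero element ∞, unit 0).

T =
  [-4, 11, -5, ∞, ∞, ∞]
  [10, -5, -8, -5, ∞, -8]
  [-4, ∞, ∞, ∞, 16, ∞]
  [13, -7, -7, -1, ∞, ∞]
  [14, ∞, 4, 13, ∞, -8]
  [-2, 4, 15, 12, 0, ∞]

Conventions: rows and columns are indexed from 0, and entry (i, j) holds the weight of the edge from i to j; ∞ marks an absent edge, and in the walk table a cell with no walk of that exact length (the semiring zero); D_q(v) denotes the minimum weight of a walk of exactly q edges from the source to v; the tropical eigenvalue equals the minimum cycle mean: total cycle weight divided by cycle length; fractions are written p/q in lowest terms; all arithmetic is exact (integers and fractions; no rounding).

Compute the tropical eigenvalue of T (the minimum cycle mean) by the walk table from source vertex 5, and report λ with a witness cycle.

q=0: [∞, ∞, ∞, ∞, ∞, 0]
q=1: [-2, 4, 15, 12, 0, ∞]
q=2: [-6, -1, -7, -1, 31, -8]
q=3: [-11, -8, -11, -6, -8, -9]
q=4: [-15, -13, -16, -13, -9, -16]
q=5: [-20, -20, -21, -18, -16, -21]
q=6: [-25, -25, -28, -25, -21, -28]
Optimal cycle mean attained by: cycle 1->3->1, total (-5) + (-7), length 2.
Answer: λ = -6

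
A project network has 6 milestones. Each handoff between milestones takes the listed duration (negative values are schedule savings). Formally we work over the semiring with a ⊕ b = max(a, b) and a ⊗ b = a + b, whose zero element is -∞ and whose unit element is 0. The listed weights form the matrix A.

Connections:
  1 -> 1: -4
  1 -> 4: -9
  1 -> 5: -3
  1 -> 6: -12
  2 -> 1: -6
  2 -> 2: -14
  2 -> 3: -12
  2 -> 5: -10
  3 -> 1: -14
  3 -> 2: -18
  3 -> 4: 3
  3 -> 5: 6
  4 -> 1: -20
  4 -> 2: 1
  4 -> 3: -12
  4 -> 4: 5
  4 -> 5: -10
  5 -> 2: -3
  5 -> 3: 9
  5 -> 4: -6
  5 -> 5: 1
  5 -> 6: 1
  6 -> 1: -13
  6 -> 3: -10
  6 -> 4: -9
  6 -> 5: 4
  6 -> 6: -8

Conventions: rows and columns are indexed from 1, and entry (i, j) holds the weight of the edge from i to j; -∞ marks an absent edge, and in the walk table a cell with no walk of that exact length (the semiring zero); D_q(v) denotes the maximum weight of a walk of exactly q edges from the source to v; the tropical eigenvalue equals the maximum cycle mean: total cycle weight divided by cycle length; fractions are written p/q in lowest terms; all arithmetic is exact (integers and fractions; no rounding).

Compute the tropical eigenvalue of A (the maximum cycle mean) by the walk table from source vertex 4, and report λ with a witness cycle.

q=0: [-∞, -∞, -∞, 0, -∞, -∞]
q=1: [-20, 1, -12, 5, -10, -∞]
q=2: [-5, 6, -1, 10, -5, -9]
q=3: [0, 11, 4, 15, 5, -4]
q=4: [5, 16, 14, 20, 10, 6]
q=5: [10, 21, 19, 25, 20, 11]
q=6: [15, 26, 29, 30, 25, 21]
Optimal cycle mean attained by: cycle 3->5->3, total 6 + 9, length 2.
Answer: λ = 15/2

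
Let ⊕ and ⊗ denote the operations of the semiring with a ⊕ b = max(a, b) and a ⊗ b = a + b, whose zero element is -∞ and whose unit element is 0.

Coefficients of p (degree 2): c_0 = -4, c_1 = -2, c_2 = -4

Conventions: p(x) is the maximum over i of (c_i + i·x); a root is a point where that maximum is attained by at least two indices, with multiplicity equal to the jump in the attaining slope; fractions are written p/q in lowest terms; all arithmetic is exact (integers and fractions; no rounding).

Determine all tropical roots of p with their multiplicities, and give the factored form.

hull edge (i=0, c=-4) to (i=1, c=-2): slope 2, span 1
hull edge (i=1, c=-2) to (i=2, c=-4): slope -2, span 1
Factored form: p(x) = -4 ⊗ (x ⊕ (-2)) ⊗ (x ⊕ 2)
Answer: roots = -2 (mult 1), 2 (mult 1)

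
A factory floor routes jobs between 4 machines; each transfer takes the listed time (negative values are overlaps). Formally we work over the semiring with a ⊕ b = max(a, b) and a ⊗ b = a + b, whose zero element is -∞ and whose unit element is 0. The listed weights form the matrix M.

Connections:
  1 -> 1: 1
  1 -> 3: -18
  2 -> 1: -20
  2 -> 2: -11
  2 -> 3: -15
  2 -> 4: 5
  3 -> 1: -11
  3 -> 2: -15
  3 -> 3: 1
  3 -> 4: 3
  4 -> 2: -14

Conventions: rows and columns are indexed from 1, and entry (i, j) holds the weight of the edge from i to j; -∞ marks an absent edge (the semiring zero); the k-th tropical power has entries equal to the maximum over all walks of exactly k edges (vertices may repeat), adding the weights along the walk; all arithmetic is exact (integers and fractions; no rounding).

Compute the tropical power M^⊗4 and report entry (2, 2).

M^⊗2:
  [2, -33, -17, -15]
  [-19, -9, -14, -6]
  [-10, -11, 2, 4]
  [-34, -25, -29, -9]
M^⊗3:
  [3, -29, -16, -14]
  [-18, -20, -13, -4]
  [-9, -10, 3, 5]
  [-33, -23, -28, -20]
M^⊗4:
  [4, -28, -15, -13]
  [-17, -18, -12, -10]
  [-8, -9, 4, 6]
  [-32, -34, -27, -18]
Key observation: the optimum is the walk 2->4->2->4->2, with weight 5 + (-14) + 5 + (-14) = -18.
Optimal value attained by: walk 2->4->2->4->2.
Answer: (M^⊗4)[2][2] = -18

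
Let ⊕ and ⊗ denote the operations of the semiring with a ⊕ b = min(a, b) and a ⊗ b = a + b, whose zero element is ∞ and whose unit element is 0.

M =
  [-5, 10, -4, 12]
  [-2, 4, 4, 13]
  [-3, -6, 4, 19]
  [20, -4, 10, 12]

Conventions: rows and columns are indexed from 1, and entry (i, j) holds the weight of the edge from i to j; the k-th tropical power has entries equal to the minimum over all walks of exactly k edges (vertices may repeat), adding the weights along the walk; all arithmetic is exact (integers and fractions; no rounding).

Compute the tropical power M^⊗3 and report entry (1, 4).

M^⊗2:
  [-10, -10, -9, 7]
  [-7, -2, -6, 10]
  [-8, -2, -7, 7]
  [-6, 0, 0, 9]
M^⊗3:
  [-15, -15, -14, 2]
  [-12, -12, -11, 5]
  [-13, -13, -12, 4]
  [-11, -6, -10, 6]
Key observation: the optimum is the walk 1->1->1->4, with weight (-5) + (-5) + 12 = 2.
Optimal value attained by: walk 1->1->1->4.
Answer: (M^⊗3)[1][4] = 2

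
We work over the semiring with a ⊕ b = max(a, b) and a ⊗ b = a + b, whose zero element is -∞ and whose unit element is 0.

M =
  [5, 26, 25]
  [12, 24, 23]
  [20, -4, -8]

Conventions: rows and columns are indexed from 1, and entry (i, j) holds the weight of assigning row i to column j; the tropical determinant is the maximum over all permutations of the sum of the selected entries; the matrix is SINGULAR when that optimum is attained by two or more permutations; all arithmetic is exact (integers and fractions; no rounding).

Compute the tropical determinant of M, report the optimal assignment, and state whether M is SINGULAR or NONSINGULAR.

σ = (1, 2, 3): 5 + 24 + (-8) = 21
σ = (1, 3, 2): 5 + 23 + (-4) = 24
σ = (2, 1, 3): 26 + 12 + (-8) = 30
σ = (2, 3, 1): 26 + 23 + 20 = 69
σ = (3, 1, 2): 25 + 12 + (-4) = 33
σ = (3, 2, 1): 25 + 24 + 20 = 69
Optimal value attained by: σ = (2, 3, 1).
Answer: det⊕(M) = 69; verdict: SINGULAR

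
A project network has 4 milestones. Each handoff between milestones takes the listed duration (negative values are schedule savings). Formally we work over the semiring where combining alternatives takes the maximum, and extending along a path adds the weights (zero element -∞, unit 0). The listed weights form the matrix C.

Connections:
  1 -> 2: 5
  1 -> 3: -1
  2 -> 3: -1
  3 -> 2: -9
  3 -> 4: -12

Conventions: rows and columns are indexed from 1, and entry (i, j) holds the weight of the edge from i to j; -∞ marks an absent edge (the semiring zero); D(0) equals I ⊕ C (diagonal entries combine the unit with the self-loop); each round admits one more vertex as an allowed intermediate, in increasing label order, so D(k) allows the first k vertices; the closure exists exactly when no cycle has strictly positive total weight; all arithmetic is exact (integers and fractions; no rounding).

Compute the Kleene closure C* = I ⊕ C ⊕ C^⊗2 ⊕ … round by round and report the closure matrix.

D(0):
  [0, 5, -1, -∞]
  [-∞, 0, -1, -∞]
  [-∞, -9, 0, -12]
  [-∞, -∞, -∞, 0]
D(1):
  [0, 5, -1, -∞]
  [-∞, 0, -1, -∞]
  [-∞, -9, 0, -12]
  [-∞, -∞, -∞, 0]
D(2):
  [0, 5, 4, -∞]
  [-∞, 0, -1, -∞]
  [-∞, -9, 0, -12]
  [-∞, -∞, -∞, 0]
D(3):
  [0, 5, 4, -8]
  [-∞, 0, -1, -13]
  [-∞, -9, 0, -12]
  [-∞, -∞, -∞, 0]
D(4):
  [0, 5, 4, -8]
  [-∞, 0, -1, -13]
  [-∞, -9, 0, -12]
  [-∞, -∞, -∞, 0]
Answer: C* = [[0, 5, 4, -8], [-∞, 0, -1, -13], [-∞, -9, 0, -12], [-∞, -∞, -∞, 0]]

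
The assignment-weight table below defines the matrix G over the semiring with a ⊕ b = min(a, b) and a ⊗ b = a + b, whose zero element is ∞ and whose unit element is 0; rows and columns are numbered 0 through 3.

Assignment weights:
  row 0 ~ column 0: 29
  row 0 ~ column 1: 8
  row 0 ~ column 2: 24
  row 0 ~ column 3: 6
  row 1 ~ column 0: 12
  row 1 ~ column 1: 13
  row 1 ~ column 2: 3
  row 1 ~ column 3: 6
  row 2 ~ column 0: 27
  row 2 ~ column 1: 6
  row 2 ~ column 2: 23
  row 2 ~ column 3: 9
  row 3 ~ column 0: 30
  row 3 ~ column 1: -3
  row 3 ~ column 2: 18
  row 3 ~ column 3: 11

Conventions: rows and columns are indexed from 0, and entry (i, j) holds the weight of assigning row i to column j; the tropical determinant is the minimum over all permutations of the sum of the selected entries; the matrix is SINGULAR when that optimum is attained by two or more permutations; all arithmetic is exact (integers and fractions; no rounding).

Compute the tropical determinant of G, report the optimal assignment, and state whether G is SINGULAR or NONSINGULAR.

σ = (0, 1, 2, 3): 29 + 13 + 23 + 11 = 76
σ = (0, 1, 3, 2): 29 + 13 + 9 + 18 = 69
σ = (0, 2, 1, 3): 29 + 3 + 6 + 11 = 49
σ = (0, 2, 3, 1): 29 + 3 + 9 + (-3) = 38
σ = (0, 3, 1, 2): 29 + 6 + 6 + 18 = 59
σ = (0, 3, 2, 1): 29 + 6 + 23 + (-3) = 55
σ = (1, 0, 2, 3): 8 + 12 + 23 + 11 = 54
σ = (1, 0, 3, 2): 8 + 12 + 9 + 18 = 47
σ = (1, 2, 0, 3): 8 + 3 + 27 + 11 = 49
σ = (1, 2, 3, 0): 8 + 3 + 9 + 30 = 50
σ = (1, 3, 0, 2): 8 + 6 + 27 + 18 = 59
σ = (1, 3, 2, 0): 8 + 6 + 23 + 30 = 67
σ = (2, 0, 1, 3): 24 + 12 + 6 + 11 = 53
σ = (2, 0, 3, 1): 24 + 12 + 9 + (-3) = 42
σ = (2, 1, 0, 3): 24 + 13 + 27 + 11 = 75
σ = (2, 1, 3, 0): 24 + 13 + 9 + 30 = 76
σ = (2, 3, 0, 1): 24 + 6 + 27 + (-3) = 54
σ = (2, 3, 1, 0): 24 + 6 + 6 + 30 = 66
σ = (3, 0, 1, 2): 6 + 12 + 6 + 18 = 42
σ = (3, 0, 2, 1): 6 + 12 + 23 + (-3) = 38
σ = (3, 1, 0, 2): 6 + 13 + 27 + 18 = 64
σ = (3, 1, 2, 0): 6 + 13 + 23 + 30 = 72
σ = (3, 2, 0, 1): 6 + 3 + 27 + (-3) = 33
σ = (3, 2, 1, 0): 6 + 3 + 6 + 30 = 45
Optimal value attained by: σ = (3, 2, 0, 1).
Answer: det⊕(G) = 33; verdict: NONSINGULAR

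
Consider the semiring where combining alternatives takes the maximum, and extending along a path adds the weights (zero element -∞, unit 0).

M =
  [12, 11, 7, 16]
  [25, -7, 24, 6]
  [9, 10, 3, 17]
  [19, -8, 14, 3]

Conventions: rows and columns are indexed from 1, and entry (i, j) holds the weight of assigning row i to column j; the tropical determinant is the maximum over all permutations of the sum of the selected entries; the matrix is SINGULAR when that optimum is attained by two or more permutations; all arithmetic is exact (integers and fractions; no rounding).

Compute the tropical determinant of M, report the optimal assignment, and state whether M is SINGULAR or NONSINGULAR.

σ = (1, 2, 3, 4): 12 + (-7) + 3 + 3 = 11
σ = (1, 2, 4, 3): 12 + (-7) + 17 + 14 = 36
σ = (1, 3, 2, 4): 12 + 24 + 10 + 3 = 49
σ = (1, 3, 4, 2): 12 + 24 + 17 + (-8) = 45
σ = (1, 4, 2, 3): 12 + 6 + 10 + 14 = 42
σ = (1, 4, 3, 2): 12 + 6 + 3 + (-8) = 13
σ = (2, 1, 3, 4): 11 + 25 + 3 + 3 = 42
σ = (2, 1, 4, 3): 11 + 25 + 17 + 14 = 67
σ = (2, 3, 1, 4): 11 + 24 + 9 + 3 = 47
σ = (2, 3, 4, 1): 11 + 24 + 17 + 19 = 71
σ = (2, 4, 1, 3): 11 + 6 + 9 + 14 = 40
σ = (2, 4, 3, 1): 11 + 6 + 3 + 19 = 39
σ = (3, 1, 2, 4): 7 + 25 + 10 + 3 = 45
σ = (3, 1, 4, 2): 7 + 25 + 17 + (-8) = 41
σ = (3, 2, 1, 4): 7 + (-7) + 9 + 3 = 12
σ = (3, 2, 4, 1): 7 + (-7) + 17 + 19 = 36
σ = (3, 4, 1, 2): 7 + 6 + 9 + (-8) = 14
σ = (3, 4, 2, 1): 7 + 6 + 10 + 19 = 42
σ = (4, 1, 2, 3): 16 + 25 + 10 + 14 = 65
σ = (4, 1, 3, 2): 16 + 25 + 3 + (-8) = 36
σ = (4, 2, 1, 3): 16 + (-7) + 9 + 14 = 32
σ = (4, 2, 3, 1): 16 + (-7) + 3 + 19 = 31
σ = (4, 3, 1, 2): 16 + 24 + 9 + (-8) = 41
σ = (4, 3, 2, 1): 16 + 24 + 10 + 19 = 69
Optimal value attained by: σ = (2, 3, 4, 1).
Answer: det⊕(M) = 71; verdict: NONSINGULAR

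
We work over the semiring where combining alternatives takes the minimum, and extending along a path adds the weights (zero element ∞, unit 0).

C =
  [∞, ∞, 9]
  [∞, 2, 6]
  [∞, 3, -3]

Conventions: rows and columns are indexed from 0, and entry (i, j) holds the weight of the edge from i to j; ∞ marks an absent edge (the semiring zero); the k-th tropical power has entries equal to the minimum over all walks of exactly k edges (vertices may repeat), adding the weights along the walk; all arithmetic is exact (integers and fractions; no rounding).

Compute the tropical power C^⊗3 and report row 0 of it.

C^⊗2:
  [∞, 12, 6]
  [∞, 4, 3]
  [∞, 0, -6]
C^⊗3:
  [∞, 9, 3]
  [∞, 6, 0]
  [∞, -3, -9]
Answer: row 0 of C^⊗3 = [∞, 9, 3]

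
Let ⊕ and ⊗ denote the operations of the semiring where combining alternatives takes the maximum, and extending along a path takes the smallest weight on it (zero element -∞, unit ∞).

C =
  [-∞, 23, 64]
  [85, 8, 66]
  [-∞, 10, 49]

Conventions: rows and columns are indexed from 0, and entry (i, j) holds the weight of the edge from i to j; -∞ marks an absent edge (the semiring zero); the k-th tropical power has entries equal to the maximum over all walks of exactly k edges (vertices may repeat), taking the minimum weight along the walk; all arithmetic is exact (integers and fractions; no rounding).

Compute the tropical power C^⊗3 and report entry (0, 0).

C^⊗2:
  [23, 10, 49]
  [8, 23, 64]
  [10, 10, 49]
C^⊗3:
  [10, 23, 49]
  [23, 10, 49]
  [10, 10, 49]
Key observation: the optimum is the walk 0->2->1->0, with weight 64 min 10 min 85 = 10.
Optimal value attained by: walk 0->2->1->0.
Answer: (C^⊗3)[0][0] = 10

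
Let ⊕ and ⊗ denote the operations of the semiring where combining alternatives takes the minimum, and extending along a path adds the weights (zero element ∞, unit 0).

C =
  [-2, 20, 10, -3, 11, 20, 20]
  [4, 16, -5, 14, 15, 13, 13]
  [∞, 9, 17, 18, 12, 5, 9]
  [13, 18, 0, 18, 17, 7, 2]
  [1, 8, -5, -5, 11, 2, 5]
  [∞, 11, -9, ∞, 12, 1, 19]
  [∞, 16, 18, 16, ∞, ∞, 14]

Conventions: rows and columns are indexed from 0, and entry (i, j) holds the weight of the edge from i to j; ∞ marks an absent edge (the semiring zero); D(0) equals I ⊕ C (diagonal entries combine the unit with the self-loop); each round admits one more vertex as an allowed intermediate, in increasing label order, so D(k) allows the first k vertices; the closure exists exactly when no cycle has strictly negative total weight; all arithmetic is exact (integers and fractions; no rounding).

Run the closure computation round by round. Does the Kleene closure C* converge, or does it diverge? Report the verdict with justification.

Detection: at round 0, diagonal entry (0, 0) turns strictly negative.
Key observation: the cycle 0->0 has total weight (-2), which is strictly negative.
Answer: DIVERGES — negative cycle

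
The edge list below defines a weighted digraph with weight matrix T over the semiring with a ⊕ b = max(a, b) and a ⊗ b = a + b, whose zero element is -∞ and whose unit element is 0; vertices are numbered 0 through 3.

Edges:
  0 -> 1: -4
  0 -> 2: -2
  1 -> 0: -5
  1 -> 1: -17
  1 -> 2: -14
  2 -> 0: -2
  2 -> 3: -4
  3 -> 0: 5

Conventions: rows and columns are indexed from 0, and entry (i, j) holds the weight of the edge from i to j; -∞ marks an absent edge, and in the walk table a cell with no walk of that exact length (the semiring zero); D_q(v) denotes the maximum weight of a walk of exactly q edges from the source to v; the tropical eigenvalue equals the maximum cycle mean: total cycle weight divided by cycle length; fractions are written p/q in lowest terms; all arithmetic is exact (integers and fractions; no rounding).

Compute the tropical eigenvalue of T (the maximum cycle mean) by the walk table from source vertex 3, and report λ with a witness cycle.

q=0: [-∞, -∞, -∞, 0]
q=1: [5, -∞, -∞, -∞]
q=2: [-∞, 1, 3, -∞]
q=3: [1, -16, -13, -1]
q=4: [4, -3, -1, -17]
Optimal cycle mean attained by: cycle 0->2->3->0, total (-2) + (-4) + 5, length 3.
Answer: λ = -1/3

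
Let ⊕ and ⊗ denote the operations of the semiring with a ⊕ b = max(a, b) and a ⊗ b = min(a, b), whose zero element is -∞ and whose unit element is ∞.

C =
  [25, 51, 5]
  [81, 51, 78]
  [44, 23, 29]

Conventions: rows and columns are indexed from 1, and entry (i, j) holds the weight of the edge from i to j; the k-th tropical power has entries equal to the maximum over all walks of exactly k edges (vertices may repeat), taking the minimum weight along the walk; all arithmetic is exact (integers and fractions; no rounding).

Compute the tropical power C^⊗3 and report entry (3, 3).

C^⊗2:
  [51, 51, 51]
  [51, 51, 51]
  [29, 44, 29]
C^⊗3:
  [51, 51, 51]
  [51, 51, 51]
  [44, 44, 44]
Key observation: the optimum is the walk 3->1->2->3, with weight 44 min 51 min 78 = 44.
Optimal value attained by: walk 3->1->2->3.
Answer: (C^⊗3)[3][3] = 44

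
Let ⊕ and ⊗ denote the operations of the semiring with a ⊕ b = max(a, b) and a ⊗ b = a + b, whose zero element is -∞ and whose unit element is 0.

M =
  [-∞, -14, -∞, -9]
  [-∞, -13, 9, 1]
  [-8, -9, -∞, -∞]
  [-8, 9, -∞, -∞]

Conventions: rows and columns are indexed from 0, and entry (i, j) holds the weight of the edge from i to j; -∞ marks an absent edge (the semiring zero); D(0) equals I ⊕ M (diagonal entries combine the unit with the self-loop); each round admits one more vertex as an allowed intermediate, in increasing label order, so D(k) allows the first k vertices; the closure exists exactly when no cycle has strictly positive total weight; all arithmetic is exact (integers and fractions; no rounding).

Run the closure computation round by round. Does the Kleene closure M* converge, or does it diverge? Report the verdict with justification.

D(0):
  [0, -14, -∞, -9]
  [-∞, 0, 9, 1]
  [-8, -9, 0, -∞]
  [-8, 9, -∞, 0]
D(1):
  [0, -14, -∞, -9]
  [-∞, 0, 9, 1]
  [-8, -9, 0, -17]
  [-8, 9, -∞, 0]
Detection: at round 2, diagonal entry (3, 3) turns strictly positive.
Key observation: the cycle 3->1->3 has total weight 9 + 1, which is strictly positive.
Answer: DIVERGES — positive cycle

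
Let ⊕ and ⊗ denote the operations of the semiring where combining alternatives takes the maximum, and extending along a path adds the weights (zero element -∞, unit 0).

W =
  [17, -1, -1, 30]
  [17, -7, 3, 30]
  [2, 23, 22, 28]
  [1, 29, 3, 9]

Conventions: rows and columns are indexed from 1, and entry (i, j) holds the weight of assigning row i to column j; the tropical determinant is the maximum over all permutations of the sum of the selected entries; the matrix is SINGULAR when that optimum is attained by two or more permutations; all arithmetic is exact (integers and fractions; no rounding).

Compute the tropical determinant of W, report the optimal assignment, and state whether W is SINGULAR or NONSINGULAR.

σ = (1, 2, 3, 4): 17 + (-7) + 22 + 9 = 41
σ = (1, 2, 4, 3): 17 + (-7) + 28 + 3 = 41
σ = (1, 3, 2, 4): 17 + 3 + 23 + 9 = 52
σ = (1, 3, 4, 2): 17 + 3 + 28 + 29 = 77
σ = (1, 4, 2, 3): 17 + 30 + 23 + 3 = 73
σ = (1, 4, 3, 2): 17 + 30 + 22 + 29 = 98
σ = (2, 1, 3, 4): (-1) + 17 + 22 + 9 = 47
σ = (2, 1, 4, 3): (-1) + 17 + 28 + 3 = 47
σ = (2, 3, 1, 4): (-1) + 3 + 2 + 9 = 13
σ = (2, 3, 4, 1): (-1) + 3 + 28 + 1 = 31
σ = (2, 4, 1, 3): (-1) + 30 + 2 + 3 = 34
σ = (2, 4, 3, 1): (-1) + 30 + 22 + 1 = 52
σ = (3, 1, 2, 4): (-1) + 17 + 23 + 9 = 48
σ = (3, 1, 4, 2): (-1) + 17 + 28 + 29 = 73
σ = (3, 2, 1, 4): (-1) + (-7) + 2 + 9 = 3
σ = (3, 2, 4, 1): (-1) + (-7) + 28 + 1 = 21
σ = (3, 4, 1, 2): (-1) + 30 + 2 + 29 = 60
σ = (3, 4, 2, 1): (-1) + 30 + 23 + 1 = 53
σ = (4, 1, 2, 3): 30 + 17 + 23 + 3 = 73
σ = (4, 1, 3, 2): 30 + 17 + 22 + 29 = 98
σ = (4, 2, 1, 3): 30 + (-7) + 2 + 3 = 28
σ = (4, 2, 3, 1): 30 + (-7) + 22 + 1 = 46
σ = (4, 3, 1, 2): 30 + 3 + 2 + 29 = 64
σ = (4, 3, 2, 1): 30 + 3 + 23 + 1 = 57
Optimal value attained by: σ = (1, 4, 3, 2).
Answer: det⊕(W) = 98; verdict: SINGULAR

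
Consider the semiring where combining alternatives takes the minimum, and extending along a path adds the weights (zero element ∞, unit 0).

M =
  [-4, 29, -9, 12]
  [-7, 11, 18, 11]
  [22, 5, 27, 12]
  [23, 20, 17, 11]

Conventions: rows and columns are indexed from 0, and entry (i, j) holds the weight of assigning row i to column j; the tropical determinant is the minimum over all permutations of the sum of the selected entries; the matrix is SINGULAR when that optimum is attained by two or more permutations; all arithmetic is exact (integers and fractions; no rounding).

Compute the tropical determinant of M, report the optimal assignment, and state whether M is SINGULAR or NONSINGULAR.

σ = (0, 1, 2, 3): (-4) + 11 + 27 + 11 = 45
σ = (0, 1, 3, 2): (-4) + 11 + 12 + 17 = 36
σ = (0, 2, 1, 3): (-4) + 18 + 5 + 11 = 30
σ = (0, 2, 3, 1): (-4) + 18 + 12 + 20 = 46
σ = (0, 3, 1, 2): (-4) + 11 + 5 + 17 = 29
σ = (0, 3, 2, 1): (-4) + 11 + 27 + 20 = 54
σ = (1, 0, 2, 3): 29 + (-7) + 27 + 11 = 60
σ = (1, 0, 3, 2): 29 + (-7) + 12 + 17 = 51
σ = (1, 2, 0, 3): 29 + 18 + 22 + 11 = 80
σ = (1, 2, 3, 0): 29 + 18 + 12 + 23 = 82
σ = (1, 3, 0, 2): 29 + 11 + 22 + 17 = 79
σ = (1, 3, 2, 0): 29 + 11 + 27 + 23 = 90
σ = (2, 0, 1, 3): (-9) + (-7) + 5 + 11 = 0
σ = (2, 0, 3, 1): (-9) + (-7) + 12 + 20 = 16
σ = (2, 1, 0, 3): (-9) + 11 + 22 + 11 = 35
σ = (2, 1, 3, 0): (-9) + 11 + 12 + 23 = 37
σ = (2, 3, 0, 1): (-9) + 11 + 22 + 20 = 44
σ = (2, 3, 1, 0): (-9) + 11 + 5 + 23 = 30
σ = (3, 0, 1, 2): 12 + (-7) + 5 + 17 = 27
σ = (3, 0, 2, 1): 12 + (-7) + 27 + 20 = 52
σ = (3, 1, 0, 2): 12 + 11 + 22 + 17 = 62
σ = (3, 1, 2, 0): 12 + 11 + 27 + 23 = 73
σ = (3, 2, 0, 1): 12 + 18 + 22 + 20 = 72
σ = (3, 2, 1, 0): 12 + 18 + 5 + 23 = 58
Optimal value attained by: σ = (2, 0, 1, 3).
Answer: det⊕(M) = 0; verdict: NONSINGULAR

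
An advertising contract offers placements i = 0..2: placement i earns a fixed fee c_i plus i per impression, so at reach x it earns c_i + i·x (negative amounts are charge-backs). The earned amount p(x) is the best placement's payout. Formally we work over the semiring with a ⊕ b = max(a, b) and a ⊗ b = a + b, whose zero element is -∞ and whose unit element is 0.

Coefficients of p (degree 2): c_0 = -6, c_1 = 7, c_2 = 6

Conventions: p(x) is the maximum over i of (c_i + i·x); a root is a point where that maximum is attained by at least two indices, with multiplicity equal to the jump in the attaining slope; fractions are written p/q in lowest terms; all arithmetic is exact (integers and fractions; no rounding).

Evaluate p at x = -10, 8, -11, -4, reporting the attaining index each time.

p(-10) = max(-6+0·(-10)=-6, 7+1·(-10)=-3, 6+2·(-10)=-14) = -3 (attained by i=1)
p(8) = max(-6+0·8=-6, 7+1·8=15, 6+2·8=22) = 22 (attained by i=2)
p(-11) = max(-6+0·(-11)=-6, 7+1·(-11)=-4, 6+2·(-11)=-16) = -4 (attained by i=1)
p(-4) = max(-6+0·(-4)=-6, 7+1·(-4)=3, 6+2·(-4)=-2) = 3 (attained by i=1)
Answer: p(-10) = -3; p(8) = 22; p(-11) = -4; p(-4) = 3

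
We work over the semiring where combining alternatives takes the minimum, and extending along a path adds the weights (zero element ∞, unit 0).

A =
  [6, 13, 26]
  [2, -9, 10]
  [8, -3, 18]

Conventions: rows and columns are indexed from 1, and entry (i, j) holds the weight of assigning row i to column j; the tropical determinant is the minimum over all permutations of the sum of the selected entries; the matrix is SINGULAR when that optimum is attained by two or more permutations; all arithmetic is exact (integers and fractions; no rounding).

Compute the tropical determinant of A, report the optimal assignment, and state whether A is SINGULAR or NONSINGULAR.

σ = (1, 2, 3): 6 + (-9) + 18 = 15
σ = (1, 3, 2): 6 + 10 + (-3) = 13
σ = (2, 1, 3): 13 + 2 + 18 = 33
σ = (2, 3, 1): 13 + 10 + 8 = 31
σ = (3, 1, 2): 26 + 2 + (-3) = 25
σ = (3, 2, 1): 26 + (-9) + 8 = 25
Optimal value attained by: σ = (1, 3, 2).
Answer: det⊕(A) = 13; verdict: NONSINGULAR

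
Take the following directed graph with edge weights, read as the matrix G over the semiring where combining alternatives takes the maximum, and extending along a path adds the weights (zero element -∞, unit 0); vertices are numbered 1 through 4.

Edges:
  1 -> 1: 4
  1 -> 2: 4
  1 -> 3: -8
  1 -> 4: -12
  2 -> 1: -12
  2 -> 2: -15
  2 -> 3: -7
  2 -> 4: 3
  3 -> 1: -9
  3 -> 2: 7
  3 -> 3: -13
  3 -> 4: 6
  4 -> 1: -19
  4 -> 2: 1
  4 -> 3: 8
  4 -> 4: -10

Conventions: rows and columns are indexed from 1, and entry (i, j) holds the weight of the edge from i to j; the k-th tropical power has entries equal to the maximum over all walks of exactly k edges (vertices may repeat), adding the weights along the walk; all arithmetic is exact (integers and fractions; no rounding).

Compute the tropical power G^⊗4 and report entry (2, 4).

G^⊗2:
  [8, 8, -3, 7]
  [-8, 4, 11, -1]
  [-5, 7, 14, 10]
  [-1, 15, -2, 14]
G^⊗3:
  [12, 12, 15, 11]
  [2, 18, 7, 17]
  [5, 21, 18, 20]
  [3, 15, 22, 18]
G^⊗4:
  [16, 22, 19, 21]
  [6, 18, 25, 21]
  [9, 25, 28, 24]
  [13, 29, 26, 28]
Key observation: the optimum is the walk 2->4->3->2->4, with weight 3 + 8 + 7 + 3 = 21.
Optimal value attained by: walk 2->4->3->2->4.
Answer: (G^⊗4)[2][4] = 21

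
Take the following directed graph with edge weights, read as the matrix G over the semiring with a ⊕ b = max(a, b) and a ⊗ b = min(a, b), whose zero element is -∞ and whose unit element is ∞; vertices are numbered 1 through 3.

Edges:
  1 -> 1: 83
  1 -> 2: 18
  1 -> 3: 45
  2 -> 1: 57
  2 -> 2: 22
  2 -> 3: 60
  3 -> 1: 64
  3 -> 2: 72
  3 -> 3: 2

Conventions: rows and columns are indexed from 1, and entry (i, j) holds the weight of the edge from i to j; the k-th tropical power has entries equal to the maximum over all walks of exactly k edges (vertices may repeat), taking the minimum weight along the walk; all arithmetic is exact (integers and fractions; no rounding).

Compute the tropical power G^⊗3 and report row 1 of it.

G^⊗2:
  [83, 45, 45]
  [60, 60, 45]
  [64, 22, 60]
G^⊗3:
  [83, 45, 45]
  [60, 45, 60]
  [64, 60, 45]
Answer: row 1 of G^⊗3 = [83, 45, 45]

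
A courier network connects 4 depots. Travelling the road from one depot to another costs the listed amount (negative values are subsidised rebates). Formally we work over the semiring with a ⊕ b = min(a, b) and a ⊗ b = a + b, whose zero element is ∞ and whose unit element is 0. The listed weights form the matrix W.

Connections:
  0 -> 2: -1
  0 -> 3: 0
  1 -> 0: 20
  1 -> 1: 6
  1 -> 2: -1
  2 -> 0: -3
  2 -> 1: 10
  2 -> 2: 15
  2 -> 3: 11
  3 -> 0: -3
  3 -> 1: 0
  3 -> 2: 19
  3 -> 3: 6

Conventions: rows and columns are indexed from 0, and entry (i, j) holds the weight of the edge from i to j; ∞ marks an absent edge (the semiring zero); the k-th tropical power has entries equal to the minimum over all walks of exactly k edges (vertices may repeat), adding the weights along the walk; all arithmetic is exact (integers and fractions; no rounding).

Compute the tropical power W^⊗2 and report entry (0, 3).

W^⊗2:
  [-4, 0, 14, 6]
  [-4, 9, 5, 10]
  [8, 11, -4, -3]
  [3, 6, -4, -3]
Key observation: the optimum is the walk 0->3->3, with weight 0 + 6 = 6.
Optimal value attained by: walk 0->3->3.
Answer: (W^⊗2)[0][3] = 6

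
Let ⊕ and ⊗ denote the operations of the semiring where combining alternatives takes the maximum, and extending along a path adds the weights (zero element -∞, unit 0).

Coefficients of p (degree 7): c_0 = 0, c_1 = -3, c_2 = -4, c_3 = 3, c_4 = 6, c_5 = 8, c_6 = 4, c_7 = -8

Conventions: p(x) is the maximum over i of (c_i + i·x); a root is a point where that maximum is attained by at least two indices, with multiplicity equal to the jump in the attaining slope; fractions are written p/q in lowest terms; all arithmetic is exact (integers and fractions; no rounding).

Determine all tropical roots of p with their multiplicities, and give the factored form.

hull edge (i=0, c=0) to (i=5, c=8): slope 8/5, span 5
hull edge (i=5, c=8) to (i=6, c=4): slope -4, span 1
hull edge (i=6, c=4) to (i=7, c=-8): slope -12, span 1
Factored form: p(x) = -8 ⊗ (x ⊕ (-8/5)) ⊗ (x ⊕ (-8/5)) ⊗ (x ⊕ (-8/5)) ⊗ (x ⊕ (-8/5)) ⊗ (x ⊕ (-8/5)) ⊗ (x ⊕ 4) ⊗ (x ⊕ 12)
Answer: roots = -8/5 (mult 5), 4 (mult 1), 12 (mult 1)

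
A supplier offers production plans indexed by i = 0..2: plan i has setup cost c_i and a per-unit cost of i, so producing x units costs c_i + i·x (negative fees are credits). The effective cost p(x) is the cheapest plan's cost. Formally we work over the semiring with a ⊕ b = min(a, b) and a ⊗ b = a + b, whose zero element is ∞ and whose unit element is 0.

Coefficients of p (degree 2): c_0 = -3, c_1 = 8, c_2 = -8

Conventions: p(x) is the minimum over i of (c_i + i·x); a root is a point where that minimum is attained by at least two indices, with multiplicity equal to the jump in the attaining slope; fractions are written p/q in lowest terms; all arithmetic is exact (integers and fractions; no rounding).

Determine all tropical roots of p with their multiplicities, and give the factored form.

hull edge (i=0, c=-3) to (i=2, c=-8): slope -5/2, span 2
Factored form: p(x) = -8 ⊗ (x ⊕ 5/2) ⊗ (x ⊕ 5/2)
Answer: roots = 5/2 (mult 2)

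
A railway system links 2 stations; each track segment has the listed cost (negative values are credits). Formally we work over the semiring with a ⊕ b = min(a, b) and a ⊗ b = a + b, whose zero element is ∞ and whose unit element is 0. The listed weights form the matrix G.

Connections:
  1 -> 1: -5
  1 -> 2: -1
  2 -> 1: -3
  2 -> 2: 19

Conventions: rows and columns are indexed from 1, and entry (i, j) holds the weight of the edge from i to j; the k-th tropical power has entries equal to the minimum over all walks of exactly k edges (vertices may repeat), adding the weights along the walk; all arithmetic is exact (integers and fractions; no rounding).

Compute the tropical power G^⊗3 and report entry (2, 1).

G^⊗2:
  [-10, -6]
  [-8, -4]
G^⊗3:
  [-15, -11]
  [-13, -9]
Key observation: the optimum is the walk 2->1->1->1, with weight (-3) + (-5) + (-5) = -13.
Optimal value attained by: walk 2->1->1->1.
Answer: (G^⊗3)[2][1] = -13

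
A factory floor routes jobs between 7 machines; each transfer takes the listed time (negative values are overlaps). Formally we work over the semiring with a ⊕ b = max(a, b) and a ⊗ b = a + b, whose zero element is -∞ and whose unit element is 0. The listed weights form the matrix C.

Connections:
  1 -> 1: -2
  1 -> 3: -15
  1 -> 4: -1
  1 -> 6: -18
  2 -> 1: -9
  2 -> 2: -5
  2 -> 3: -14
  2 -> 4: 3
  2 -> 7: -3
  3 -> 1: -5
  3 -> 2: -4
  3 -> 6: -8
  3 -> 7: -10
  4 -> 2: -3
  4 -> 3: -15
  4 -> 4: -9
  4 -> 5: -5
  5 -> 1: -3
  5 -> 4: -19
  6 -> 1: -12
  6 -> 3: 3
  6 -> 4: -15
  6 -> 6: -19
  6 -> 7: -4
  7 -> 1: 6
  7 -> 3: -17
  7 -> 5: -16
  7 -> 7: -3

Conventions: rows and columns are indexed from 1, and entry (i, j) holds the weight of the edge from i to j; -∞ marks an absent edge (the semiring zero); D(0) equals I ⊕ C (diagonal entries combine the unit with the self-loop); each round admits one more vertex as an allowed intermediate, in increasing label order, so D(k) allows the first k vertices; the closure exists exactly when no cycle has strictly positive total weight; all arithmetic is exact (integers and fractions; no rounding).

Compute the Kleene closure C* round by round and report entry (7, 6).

D(0):
  [0, -∞, -15, -1, -∞, -18, -∞]
  [-9, 0, -14, 3, -∞, -∞, -3]
  [-5, -4, 0, -∞, -∞, -8, -10]
  [-∞, -3, -15, 0, -5, -∞, -∞]
  [-3, -∞, -∞, -19, 0, -∞, -∞]
  [-12, -∞, 3, -15, -∞, 0, -4]
  [6, -∞, -17, -∞, -16, -∞, 0]
D(1):
  [0, -∞, -15, -1, -∞, -18, -∞]
  [-9, 0, -14, 3, -∞, -27, -3]
  [-5, -4, 0, -6, -∞, -8, -10]
  [-∞, -3, -15, 0, -5, -∞, -∞]
  [-3, -∞, -18, -4, 0, -21, -∞]
  [-12, -∞, 3, -13, -∞, 0, -4]
  [6, -∞, -9, 5, -16, -12, 0]
D(2):
  [0, -∞, -15, -1, -∞, -18, -∞]
  [-9, 0, -14, 3, -∞, -27, -3]
  [-5, -4, 0, -1, -∞, -8, -7]
  [-12, -3, -15, 0, -5, -30, -6]
  [-3, -∞, -18, -4, 0, -21, -∞]
  [-12, -∞, 3, -13, -∞, 0, -4]
  [6, -∞, -9, 5, -16, -12, 0]
D(3):
  [0, -19, -15, -1, -∞, -18, -22]
  [-9, 0, -14, 3, -∞, -22, -3]
  [-5, -4, 0, -1, -∞, -8, -7]
  [-12, -3, -15, 0, -5, -23, -6]
  [-3, -22, -18, -4, 0, -21, -25]
  [-2, -1, 3, 2, -∞, 0, -4]
  [6, -13, -9, 5, -16, -12, 0]
D(4):
  [0, -4, -15, -1, -6, -18, -7]
  [-9, 0, -12, 3, -2, -20, -3]
  [-5, -4, 0, -1, -6, -8, -7]
  [-12, -3, -15, 0, -5, -23, -6]
  [-3, -7, -18, -4, 0, -21, -10]
  [-2, -1, 3, 2, -3, 0, -4]
  [6, 2, -9, 5, 0, -12, 0]
D(5):
  [0, -4, -15, -1, -6, -18, -7]
  [-5, 0, -12, 3, -2, -20, -3]
  [-5, -4, 0, -1, -6, -8, -7]
  [-8, -3, -15, 0, -5, -23, -6]
  [-3, -7, -18, -4, 0, -21, -10]
  [-2, -1, 3, 2, -3, 0, -4]
  [6, 2, -9, 5, 0, -12, 0]
D(6):
  [0, -4, -15, -1, -6, -18, -7]
  [-5, 0, -12, 3, -2, -20, -3]
  [-5, -4, 0, -1, -6, -8, -7]
  [-8, -3, -15, 0, -5, -23, -6]
  [-3, -7, -18, -4, 0, -21, -10]
  [-2, -1, 3, 2, -3, 0, -4]
  [6, 2, -9, 5, 0, -12, 0]
D(7):
  [0, -4, -15, -1, -6, -18, -7]
  [3, 0, -12, 3, -2, -15, -3]
  [-1, -4, 0, -1, -6, -8, -7]
  [0, -3, -15, 0, -5, -18, -6]
  [-3, -7, -18, -4, 0, -21, -10]
  [2, -1, 3, 2, -3, 0, -4]
  [6, 2, -9, 5, 0, -12, 0]
Answer: C*[7][6] = -12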